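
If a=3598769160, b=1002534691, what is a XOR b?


3598769160 ^ 1002534691 = 3980503851

3980503851


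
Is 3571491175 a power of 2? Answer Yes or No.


0b11010100111000001010000101100111. Multiple bits set => No

No


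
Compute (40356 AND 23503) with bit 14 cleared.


Step 1: 40356 & 23503 = 6532
Step 2: 6532 & ~(1 << 14) = 6532

6532


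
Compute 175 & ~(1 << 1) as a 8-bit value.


175 & ~(1 << 1) = 173

173


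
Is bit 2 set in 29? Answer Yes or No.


0b11101, bit 2 = 1. Yes

Yes


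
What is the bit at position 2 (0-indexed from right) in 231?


0b11100111, position 2 = 1

1


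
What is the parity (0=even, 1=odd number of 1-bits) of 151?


0b10010111 has 5 ones => parity 1

1


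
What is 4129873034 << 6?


0b11110110001010001101110010001010 << 6 = 0b11110110001010001101110010001010000000 = 264311874176

264311874176


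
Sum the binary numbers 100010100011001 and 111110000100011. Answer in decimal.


100010100011001 + 111110000100011 = 1100000100111100 = 49468

49468


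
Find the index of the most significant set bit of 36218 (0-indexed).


0b1000110101111010. Highest set bit at position 15

15


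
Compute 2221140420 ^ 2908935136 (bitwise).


0b10000100011000111110100111000100 ^ 0b10101101011000101101001111100000 = 0b101001000000010011101000100100 = 687946276

687946276


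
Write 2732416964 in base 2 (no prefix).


2732416964 = 10100010110111010101111111000100 in binary

10100010110111010101111111000100


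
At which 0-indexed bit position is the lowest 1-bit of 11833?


0b10111000111001. Lowest set bit at position 0

0


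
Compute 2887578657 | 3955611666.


0b10101100000111001111010000100001 | 0b11101011110001011101100000010010 = 0b11101111110111011111110000110011 = 4024302643

4024302643


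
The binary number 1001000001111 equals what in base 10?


1001000001111 in decimal = 4623

4623


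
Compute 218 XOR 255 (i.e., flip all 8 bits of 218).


218 ^ 255 = 37

37


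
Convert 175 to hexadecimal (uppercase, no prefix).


175 = AF hex

AF


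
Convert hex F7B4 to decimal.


F7B4 hex = 63412 decimal

63412


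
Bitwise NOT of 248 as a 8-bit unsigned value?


~0b11111000 = 0b111 = 7 (8-bit unsigned)

7


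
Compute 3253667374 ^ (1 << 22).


3253667374 ^ (1 << 22) = 3253667374 ^ 4194304 = 3249473070

3249473070


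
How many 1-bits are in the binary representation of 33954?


0b1000010010100010 has 5 set bits

5


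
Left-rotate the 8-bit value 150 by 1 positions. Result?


Rotate 0b10010110 left by 1 (8-bit) = 0b101101 = 45

45


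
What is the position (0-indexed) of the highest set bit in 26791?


0b110100010100111. Highest set bit at position 14

14


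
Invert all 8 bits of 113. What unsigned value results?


113 ^ 255 = 142

142


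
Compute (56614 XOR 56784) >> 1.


Step 1: 56614 ^ 56784 = 246
Step 2: 246 >> 1 = 123

123


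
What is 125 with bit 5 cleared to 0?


125 & ~(1 << 5) = 93

93


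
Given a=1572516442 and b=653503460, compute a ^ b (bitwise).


1572516442 ^ 653503460 = 2068388286

2068388286


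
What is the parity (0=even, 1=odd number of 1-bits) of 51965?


0b1100101011111101 has 11 ones => parity 1

1


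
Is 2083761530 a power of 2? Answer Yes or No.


0b1111100001100111010110101111010. Multiple bits set => No

No


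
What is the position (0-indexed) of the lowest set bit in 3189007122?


0b10111110000101000110001100010010. Lowest set bit at position 1

1


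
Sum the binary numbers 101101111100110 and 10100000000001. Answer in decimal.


101101111100110 + 10100000000001 = 1000001111100111 = 33767

33767


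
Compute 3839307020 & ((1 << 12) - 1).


3839307020 & 4095 = 3340

3340


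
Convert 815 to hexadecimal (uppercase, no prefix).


815 = 32F hex

32F


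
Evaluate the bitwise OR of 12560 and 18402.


0b11000100010000 | 0b100011111100010 = 0b111011111110010 = 30706

30706


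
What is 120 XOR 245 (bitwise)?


0b1111000 ^ 0b11110101 = 0b10001101 = 141

141


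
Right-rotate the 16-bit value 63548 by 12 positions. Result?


Rotate 0b1111100000111100 right by 12 (16-bit) = 0b1000001111001111 = 33743

33743


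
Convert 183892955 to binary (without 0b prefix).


183892955 = 1010111101011111101111011011 in binary

1010111101011111101111011011


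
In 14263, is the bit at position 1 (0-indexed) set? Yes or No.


0b11011110110111, bit 1 = 1. Yes

Yes


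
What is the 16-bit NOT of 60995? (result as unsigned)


~0b1110111001000011 = 0b1000110111100 = 4540 (16-bit unsigned)

4540


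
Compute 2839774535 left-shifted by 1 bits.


0b10101001010000111000010101000111 << 1 = 0b101010010100001110000101010001110 = 5679549070

5679549070


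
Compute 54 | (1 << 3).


54 | (1 << 3) = 54 | 8 = 62

62


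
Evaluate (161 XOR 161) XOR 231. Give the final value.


Step 1: 161 ^ 161 = 0
Step 2: 0 ^ 231 = 231

231


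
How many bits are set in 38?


0b100110 has 3 set bits

3


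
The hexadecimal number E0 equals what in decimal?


E0 hex = 224 decimal

224


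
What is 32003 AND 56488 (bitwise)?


0b111110100000011 & 0b1101110010101000 = 0b101110000000000 = 23552

23552


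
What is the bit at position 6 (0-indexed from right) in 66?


0b1000010, position 6 = 1

1


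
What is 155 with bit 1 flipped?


155 ^ (1 << 1) = 155 ^ 2 = 153

153


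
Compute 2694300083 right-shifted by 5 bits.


0b10100000100101111100000110110011 >> 5 = 0b101000001001011111000001101 = 84196877

84196877


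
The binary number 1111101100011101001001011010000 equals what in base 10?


1111101100011101001001011010000 in decimal = 2106495696

2106495696


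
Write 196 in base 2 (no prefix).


196 = 11000100 in binary

11000100


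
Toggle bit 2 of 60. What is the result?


60 ^ (1 << 2) = 60 ^ 4 = 56

56


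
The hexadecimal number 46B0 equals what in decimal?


46B0 hex = 18096 decimal

18096


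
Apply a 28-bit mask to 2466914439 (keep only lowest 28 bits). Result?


2466914439 & 268435455 = 50995335

50995335


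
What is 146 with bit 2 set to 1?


146 | (1 << 2) = 146 | 4 = 150

150


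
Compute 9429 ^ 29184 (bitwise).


0b10010011010101 ^ 0b111001000000000 = 0b101011011010101 = 22229

22229


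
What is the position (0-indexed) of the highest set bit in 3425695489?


0b11001100001011111111011100000001. Highest set bit at position 31

31


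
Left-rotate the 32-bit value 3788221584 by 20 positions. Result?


Rotate 0b11100001110010111010110010010000 left by 20 (32-bit) = 0b11001001000011100001110010111010 = 3373145274

3373145274


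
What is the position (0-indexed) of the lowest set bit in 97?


0b1100001. Lowest set bit at position 0

0


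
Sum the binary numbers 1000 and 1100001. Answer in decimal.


1000 + 1100001 = 1101001 = 105

105


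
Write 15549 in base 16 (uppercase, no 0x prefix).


15549 = 3CBD hex

3CBD


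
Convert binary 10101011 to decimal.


10101011 in decimal = 171

171


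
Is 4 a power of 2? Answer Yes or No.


0b100. Only one bit set => Yes

Yes


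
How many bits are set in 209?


0b11010001 has 4 set bits

4


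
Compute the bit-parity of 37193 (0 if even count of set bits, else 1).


0b1001000101001001 has 6 ones => parity 0

0


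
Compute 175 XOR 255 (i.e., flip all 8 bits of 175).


175 ^ 255 = 80

80


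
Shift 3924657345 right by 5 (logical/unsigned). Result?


0b11101001111011011000010011000001 >> 5 = 0b111010011110110110000100110 = 122645542

122645542


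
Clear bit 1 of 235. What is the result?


235 & ~(1 << 1) = 233

233


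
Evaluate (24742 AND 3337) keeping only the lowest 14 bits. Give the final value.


Step 1: 24742 & 3337 = 0
Step 2: 0 & 16383 = 0

0


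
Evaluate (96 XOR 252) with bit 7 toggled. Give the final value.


Step 1: 96 ^ 252 = 156
Step 2: 156 ^ (1 << 7) = 156 ^ 128 = 28

28


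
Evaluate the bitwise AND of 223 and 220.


0b11011111 & 0b11011100 = 0b11011100 = 220

220


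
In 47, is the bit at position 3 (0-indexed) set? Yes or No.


0b101111, bit 3 = 1. Yes

Yes


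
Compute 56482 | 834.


0b1101110010100010 | 0b1101000010 = 0b1101111111100010 = 57314

57314


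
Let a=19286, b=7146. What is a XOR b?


19286 ^ 7146 = 20668

20668


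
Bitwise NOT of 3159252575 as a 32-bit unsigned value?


~0b10111100010011100101111001011111 = 0b1000011101100011010000110100000 = 1135714720 (32-bit unsigned)

1135714720


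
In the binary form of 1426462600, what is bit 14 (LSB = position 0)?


0b1010101000001100001011110001000, position 14 = 0

0


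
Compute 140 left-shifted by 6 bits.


0b10001100 << 6 = 0b10001100000000 = 8960

8960


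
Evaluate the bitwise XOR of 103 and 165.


0b1100111 ^ 0b10100101 = 0b11000010 = 194

194


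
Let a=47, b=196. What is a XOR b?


47 ^ 196 = 235

235


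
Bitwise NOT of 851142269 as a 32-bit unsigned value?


~0b110010101110110110011001111101 = 0b11001101010001001001100110000010 = 3443825026 (32-bit unsigned)

3443825026


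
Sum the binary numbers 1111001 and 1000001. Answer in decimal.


1111001 + 1000001 = 10111010 = 186

186


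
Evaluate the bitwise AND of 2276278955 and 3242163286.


0b10000111101011010100001010101011 & 0b11000001001111110111110001010110 = 0b10000001001011010100000000000010 = 2167226370

2167226370


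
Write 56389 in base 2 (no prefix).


56389 = 1101110001000101 in binary

1101110001000101


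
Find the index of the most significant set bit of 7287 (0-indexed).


0b1110001110111. Highest set bit at position 12

12


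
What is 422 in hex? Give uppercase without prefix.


422 = 1A6 hex

1A6


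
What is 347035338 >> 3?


0b10100101011110101011011001010 >> 3 = 0b10100101011110101011011001 = 43379417

43379417


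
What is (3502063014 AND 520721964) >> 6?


Step 1: 3502063014 & 520721964 = 269030436
Step 2: 269030436 >> 6 = 4203600

4203600


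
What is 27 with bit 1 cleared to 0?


27 & ~(1 << 1) = 25

25


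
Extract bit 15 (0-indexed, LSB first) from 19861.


0b100110110010101, position 15 = 0

0


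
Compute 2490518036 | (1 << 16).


2490518036 | (1 << 16) = 2490518036 | 65536 = 2490583572

2490583572


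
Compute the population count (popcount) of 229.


0b11100101 has 5 set bits

5


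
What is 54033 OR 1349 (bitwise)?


0b1101001100010001 | 0b10101000101 = 0b1101011101010101 = 55125

55125


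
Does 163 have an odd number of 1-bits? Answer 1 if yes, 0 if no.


0b10100011 has 4 ones => parity 0

0


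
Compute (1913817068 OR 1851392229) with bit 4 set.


Step 1: 1913817068 | 1851392229 = 2119862253
Step 2: 2119862253 | (1 << 4) = 2119862253 | 16 = 2119862269

2119862269


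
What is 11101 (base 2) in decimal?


11101 in decimal = 29

29


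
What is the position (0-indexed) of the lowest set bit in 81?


0b1010001. Lowest set bit at position 0

0


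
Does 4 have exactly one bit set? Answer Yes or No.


0b100. Only one bit set => Yes

Yes


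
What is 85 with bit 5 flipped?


85 ^ (1 << 5) = 85 ^ 32 = 117

117


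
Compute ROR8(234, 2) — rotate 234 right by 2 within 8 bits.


Rotate 0b11101010 right by 2 (8-bit) = 0b10111010 = 186

186


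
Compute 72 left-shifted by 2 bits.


0b1001000 << 2 = 0b100100000 = 288

288


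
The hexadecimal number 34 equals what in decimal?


34 hex = 52 decimal

52


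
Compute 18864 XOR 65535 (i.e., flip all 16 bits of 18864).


18864 ^ 65535 = 46671

46671


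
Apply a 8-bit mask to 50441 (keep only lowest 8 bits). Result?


50441 & 255 = 9

9


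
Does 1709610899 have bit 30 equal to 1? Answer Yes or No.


0b1100101111001101001011110010011, bit 30 = 1. Yes

Yes


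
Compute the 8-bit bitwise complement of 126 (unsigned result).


~0b1111110 = 0b10000001 = 129 (8-bit unsigned)

129


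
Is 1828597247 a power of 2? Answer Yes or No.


0b1101100111111100010110111111111. Multiple bits set => No

No


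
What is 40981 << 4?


0b1010000000010101 << 4 = 0b10100000000101010000 = 655696

655696


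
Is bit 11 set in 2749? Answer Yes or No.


0b101010111101, bit 11 = 1. Yes

Yes


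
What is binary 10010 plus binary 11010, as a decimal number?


10010 + 11010 = 101100 = 44

44


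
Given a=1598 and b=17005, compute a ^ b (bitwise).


1598 ^ 17005 = 17491

17491


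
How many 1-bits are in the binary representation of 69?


0b1000101 has 3 set bits

3


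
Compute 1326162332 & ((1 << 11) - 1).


1326162332 & 2047 = 412

412


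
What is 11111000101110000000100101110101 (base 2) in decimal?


11111000101110000000100101110101 in decimal = 4172810613

4172810613


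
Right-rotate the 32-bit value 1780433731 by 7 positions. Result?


Rotate 0b1101010000111110100001101000011 right by 7 (32-bit) = 0b10000110110101000011111010000110 = 2262056582

2262056582


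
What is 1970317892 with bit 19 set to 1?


1970317892 | (1 << 19) = 1970317892 | 524288 = 1970842180

1970842180


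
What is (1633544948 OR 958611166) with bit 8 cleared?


Step 1: 1633544948 | 958611166 = 2038431486
Step 2: 2038431486 & ~(1 << 8) = 2038431486

2038431486


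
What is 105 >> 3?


0b1101001 >> 3 = 0b1101 = 13

13


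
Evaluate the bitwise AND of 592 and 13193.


0b1001010000 & 0b11001110001001 = 0b1000000000 = 512

512


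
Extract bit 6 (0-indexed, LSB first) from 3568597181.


0b11010100101101000111100010111101, position 6 = 0

0


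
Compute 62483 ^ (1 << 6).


62483 ^ (1 << 6) = 62483 ^ 64 = 62547

62547


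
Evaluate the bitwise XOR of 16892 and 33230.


0b100000111111100 ^ 0b1000000111001110 = 0b1100000000110010 = 49202

49202


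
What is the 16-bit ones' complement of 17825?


17825 ^ 65535 = 47710

47710


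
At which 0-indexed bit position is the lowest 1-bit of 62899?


0b1111010110110011. Lowest set bit at position 0

0


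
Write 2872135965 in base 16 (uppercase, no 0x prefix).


2872135965 = AB31511D hex

AB31511D


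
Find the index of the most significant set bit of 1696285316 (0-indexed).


0b1100101000110110100001010000100. Highest set bit at position 30

30


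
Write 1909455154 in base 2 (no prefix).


1909455154 = 1110001110011111111100100110010 in binary

1110001110011111111100100110010


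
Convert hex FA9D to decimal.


FA9D hex = 64157 decimal

64157


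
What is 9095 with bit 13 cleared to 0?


9095 & ~(1 << 13) = 903

903


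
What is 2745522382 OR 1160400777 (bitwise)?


0b10100011101001010101100011001110 | 0b1000101001010100100111110001001 = 0b11100111101011110101111111001111 = 3887030223

3887030223


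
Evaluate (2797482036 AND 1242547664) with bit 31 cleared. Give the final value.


Step 1: 2797482036 & 1242547664 = 34471952
Step 2: 34471952 & ~(1 << 31) = 34471952

34471952


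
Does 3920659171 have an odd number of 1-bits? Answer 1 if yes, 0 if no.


0b11101001101100001000001011100011 has 15 ones => parity 1

1


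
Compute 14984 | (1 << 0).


14984 | (1 << 0) = 14984 | 1 = 14985

14985


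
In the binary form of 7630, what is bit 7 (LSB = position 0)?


0b1110111001110, position 7 = 1

1


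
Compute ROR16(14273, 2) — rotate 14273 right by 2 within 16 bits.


Rotate 0b11011111000001 right by 2 (16-bit) = 0b100110111110000 = 19952

19952


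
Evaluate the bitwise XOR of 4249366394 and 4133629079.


0b11111101010010000010111101111010 ^ 0b11110110011000100010110010010111 = 0b1011001010100000001111101101 = 187302893

187302893


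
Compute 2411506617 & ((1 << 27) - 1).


2411506617 & 134217727 = 129805241

129805241


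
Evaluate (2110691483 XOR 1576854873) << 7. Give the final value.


Step 1: 2110691483 ^ 1576854873 = 540179906
Step 2: 540179906 << 7 = 69143027968

69143027968


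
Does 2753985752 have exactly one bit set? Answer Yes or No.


0b10100100001001100111110011011000. Multiple bits set => No

No


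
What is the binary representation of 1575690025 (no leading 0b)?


1575690025 = 1011101111010110001111100101001 in binary

1011101111010110001111100101001


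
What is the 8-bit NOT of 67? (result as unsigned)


~0b1000011 = 0b10111100 = 188 (8-bit unsigned)

188


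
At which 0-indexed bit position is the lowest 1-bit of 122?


0b1111010. Lowest set bit at position 1

1


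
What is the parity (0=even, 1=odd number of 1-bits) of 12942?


0b11001010001110 has 7 ones => parity 1

1


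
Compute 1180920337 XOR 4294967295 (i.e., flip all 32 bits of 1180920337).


1180920337 ^ 4294967295 = 3114046958

3114046958


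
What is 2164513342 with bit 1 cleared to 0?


2164513342 & ~(1 << 1) = 2164513340

2164513340


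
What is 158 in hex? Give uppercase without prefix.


158 = 9E hex

9E


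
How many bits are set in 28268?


0b110111001101100 has 9 set bits

9


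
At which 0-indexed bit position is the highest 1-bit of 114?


0b1110010. Highest set bit at position 6

6


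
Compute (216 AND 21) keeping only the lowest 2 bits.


Step 1: 216 & 21 = 16
Step 2: 16 & 3 = 0

0


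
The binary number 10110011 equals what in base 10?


10110011 in decimal = 179

179


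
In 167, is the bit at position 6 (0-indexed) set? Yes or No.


0b10100111, bit 6 = 0. No

No


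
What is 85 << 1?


0b1010101 << 1 = 0b10101010 = 170

170


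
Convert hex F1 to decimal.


F1 hex = 241 decimal

241


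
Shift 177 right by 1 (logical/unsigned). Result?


0b10110001 >> 1 = 0b1011000 = 88

88


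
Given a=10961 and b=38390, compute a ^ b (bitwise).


10961 ^ 38390 = 48935

48935


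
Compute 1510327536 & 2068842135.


0b1011010000001011100010011110000 & 0b1111011010100000000011010010111 = 0b1011010000000000000010010010000 = 1509950608

1509950608


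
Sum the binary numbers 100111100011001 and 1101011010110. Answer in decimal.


100111100011001 + 1101011010110 = 110100111101111 = 27119

27119


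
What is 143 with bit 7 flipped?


143 ^ (1 << 7) = 143 ^ 128 = 15

15


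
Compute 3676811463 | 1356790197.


0b11011011001001111011000011000111 | 0b1010000110111101111100110110101 = 0b11011011111111111111100111110111 = 3690985975

3690985975


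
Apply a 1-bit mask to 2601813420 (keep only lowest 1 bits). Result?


2601813420 & 1 = 0

0


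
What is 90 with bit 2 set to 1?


90 | (1 << 2) = 90 | 4 = 94

94


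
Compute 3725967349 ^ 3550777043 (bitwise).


0b11011110000101011011111111110101 ^ 0b11010011101001001000111011010011 = 0b1101101100010011000100100110 = 229716262

229716262


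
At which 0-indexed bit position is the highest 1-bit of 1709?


0b11010101101. Highest set bit at position 10

10


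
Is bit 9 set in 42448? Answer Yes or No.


0b1010010111010000, bit 9 = 0. No

No


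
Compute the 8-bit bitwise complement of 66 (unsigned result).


~0b1000010 = 0b10111101 = 189 (8-bit unsigned)

189


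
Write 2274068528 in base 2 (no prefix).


2274068528 = 10000111100010111000100000110000 in binary

10000111100010111000100000110000


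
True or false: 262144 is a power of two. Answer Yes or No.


0b1000000000000000000. Only one bit set => Yes

Yes


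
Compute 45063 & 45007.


0b1011000000000111 & 0b1010111111001111 = 0b1010000000000111 = 40967

40967


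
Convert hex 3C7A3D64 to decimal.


3C7A3D64 hex = 1014644068 decimal

1014644068


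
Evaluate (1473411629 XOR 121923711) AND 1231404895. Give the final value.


Step 1: 1473411629 ^ 121923711 = 1352012370
Step 2: 1352012370 & 1231404895 = 1074008658

1074008658


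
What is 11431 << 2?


0b10110010100111 << 2 = 0b1011001010011100 = 45724

45724


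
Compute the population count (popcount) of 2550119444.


0b10010111111111111011110000010100 has 20 set bits

20


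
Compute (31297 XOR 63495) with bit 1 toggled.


Step 1: 31297 ^ 63495 = 33350
Step 2: 33350 ^ (1 << 1) = 33350 ^ 2 = 33348

33348


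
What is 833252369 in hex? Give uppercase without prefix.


833252369 = 31AA6C11 hex

31AA6C11


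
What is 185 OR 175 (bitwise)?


0b10111001 | 0b10101111 = 0b10111111 = 191

191


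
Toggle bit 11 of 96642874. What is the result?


96642874 ^ (1 << 11) = 96642874 ^ 2048 = 96644922

96644922


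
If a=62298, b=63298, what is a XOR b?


62298 ^ 63298 = 1048

1048


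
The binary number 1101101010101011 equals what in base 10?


1101101010101011 in decimal = 55979

55979


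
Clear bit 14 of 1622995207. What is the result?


1622995207 & ~(1 << 14) = 1622978823

1622978823


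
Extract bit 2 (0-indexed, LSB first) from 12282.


0b10111111111010, position 2 = 0

0


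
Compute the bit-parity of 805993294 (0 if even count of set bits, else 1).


0b110000000010100111101101001110 has 14 ones => parity 0

0


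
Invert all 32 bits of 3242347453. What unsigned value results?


3242347453 ^ 4294967295 = 1052619842

1052619842


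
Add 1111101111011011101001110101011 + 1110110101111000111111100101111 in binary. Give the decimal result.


1111101111011011101001110101011 + 1110110101111000111111100101111 = 11110100101010100101001011011010 = 4104803034

4104803034


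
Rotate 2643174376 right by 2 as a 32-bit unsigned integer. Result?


Rotate 0b10011101100010111010001111101000 right by 2 (32-bit) = 0b100111011000101110100011111010 = 660793594

660793594


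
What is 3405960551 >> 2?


0b11001011000000101101010101100111 >> 2 = 0b110010110000001011010101011001 = 851490137

851490137


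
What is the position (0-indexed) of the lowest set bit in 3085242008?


0b10110111111001010000111010011000. Lowest set bit at position 3

3


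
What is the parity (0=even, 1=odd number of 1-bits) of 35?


0b100011 has 3 ones => parity 1

1


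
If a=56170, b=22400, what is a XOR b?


56170 ^ 22400 = 36074

36074


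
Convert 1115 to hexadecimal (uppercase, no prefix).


1115 = 45B hex

45B


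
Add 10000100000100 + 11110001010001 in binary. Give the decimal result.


10000100000100 + 11110001010001 = 101110101010101 = 23893

23893


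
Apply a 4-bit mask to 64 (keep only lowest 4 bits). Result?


64 & 15 = 0

0


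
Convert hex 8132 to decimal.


8132 hex = 33074 decimal

33074


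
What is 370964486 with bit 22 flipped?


370964486 ^ (1 << 22) = 370964486 ^ 4194304 = 375158790

375158790


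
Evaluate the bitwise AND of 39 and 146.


0b100111 & 0b10010010 = 0b10 = 2

2


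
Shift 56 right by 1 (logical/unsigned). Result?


0b111000 >> 1 = 0b11100 = 28

28


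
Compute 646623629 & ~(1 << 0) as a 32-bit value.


646623629 & ~(1 << 0) = 646623628

646623628


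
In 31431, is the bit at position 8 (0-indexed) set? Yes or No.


0b111101011000111, bit 8 = 0. No

No


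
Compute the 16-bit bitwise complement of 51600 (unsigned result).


~0b1100100110010000 = 0b11011001101111 = 13935 (16-bit unsigned)

13935


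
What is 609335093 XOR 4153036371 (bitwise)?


0b100100010100011011011100110101 ^ 0b11110111100010100100111001010011 = 0b11010011110110111111100101100110 = 3554408806

3554408806


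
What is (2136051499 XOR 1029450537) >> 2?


Step 1: 2136051499 ^ 1029450537 = 1108190210
Step 2: 1108190210 >> 2 = 277047552

277047552


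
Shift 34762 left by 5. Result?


0b1000011111001010 << 5 = 0b100001111100101000000 = 1112384

1112384


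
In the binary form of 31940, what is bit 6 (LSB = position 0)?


0b111110011000100, position 6 = 1

1


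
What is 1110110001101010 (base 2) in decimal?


1110110001101010 in decimal = 60522

60522


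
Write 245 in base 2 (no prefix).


245 = 11110101 in binary

11110101


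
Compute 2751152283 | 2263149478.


0b10100011111110110100000010011011 | 0b10000110111001001110101110100110 = 0b10100111111111111110101110111111 = 2818567103

2818567103


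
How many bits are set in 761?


0b1011111001 has 7 set bits

7


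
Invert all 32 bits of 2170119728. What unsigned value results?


2170119728 ^ 4294967295 = 2124847567

2124847567


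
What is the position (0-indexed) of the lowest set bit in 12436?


0b11000010010100. Lowest set bit at position 2

2


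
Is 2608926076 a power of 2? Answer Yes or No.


0b10011011100000010000110101111100. Multiple bits set => No

No


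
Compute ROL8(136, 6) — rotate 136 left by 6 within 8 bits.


Rotate 0b10001000 left by 6 (8-bit) = 0b100010 = 34

34


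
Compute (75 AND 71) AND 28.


Step 1: 75 & 71 = 67
Step 2: 67 & 28 = 0

0


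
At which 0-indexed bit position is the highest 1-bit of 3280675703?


0b11000011100010110010001101110111. Highest set bit at position 31

31


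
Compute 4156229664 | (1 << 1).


4156229664 | (1 << 1) = 4156229664 | 2 = 4156229666

4156229666


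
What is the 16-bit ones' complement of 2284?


2284 ^ 65535 = 63251

63251


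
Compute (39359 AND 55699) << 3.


Step 1: 39359 & 55699 = 39315
Step 2: 39315 << 3 = 314520

314520


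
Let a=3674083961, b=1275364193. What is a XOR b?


3674083961 ^ 1275364193 = 2533003544

2533003544


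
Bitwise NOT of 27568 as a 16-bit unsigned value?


~0b110101110110000 = 0b1001010001001111 = 37967 (16-bit unsigned)

37967


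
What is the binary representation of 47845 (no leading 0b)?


47845 = 1011101011100101 in binary

1011101011100101


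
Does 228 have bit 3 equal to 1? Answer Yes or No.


0b11100100, bit 3 = 0. No

No


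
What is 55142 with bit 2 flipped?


55142 ^ (1 << 2) = 55142 ^ 4 = 55138

55138


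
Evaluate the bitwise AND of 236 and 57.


0b11101100 & 0b111001 = 0b101000 = 40

40


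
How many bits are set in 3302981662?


0b11000100110111111000000000011110 has 15 set bits

15


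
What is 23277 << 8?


0b101101011101101 << 8 = 0b10110101110110100000000 = 5958912

5958912


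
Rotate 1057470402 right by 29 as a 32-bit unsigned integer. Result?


Rotate 0b111111000001111011011111000010 right by 29 (32-bit) = 0b11111000001111011011111000010001 = 4164795921

4164795921


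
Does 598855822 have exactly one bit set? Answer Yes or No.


0b100011101100011101000010001110. Multiple bits set => No

No


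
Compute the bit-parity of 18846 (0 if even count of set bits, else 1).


0b100100110011110 has 8 ones => parity 0

0


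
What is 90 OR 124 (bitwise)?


0b1011010 | 0b1111100 = 0b1111110 = 126

126


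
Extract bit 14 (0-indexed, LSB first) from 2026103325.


0b1111000110000111110001000011101, position 14 = 1

1


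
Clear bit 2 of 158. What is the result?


158 & ~(1 << 2) = 154

154


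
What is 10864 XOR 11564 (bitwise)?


0b10101001110000 ^ 0b10110100101100 = 0b11101011100 = 1884

1884


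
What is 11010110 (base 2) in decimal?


11010110 in decimal = 214

214


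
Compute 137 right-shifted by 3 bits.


0b10001001 >> 3 = 0b10001 = 17

17


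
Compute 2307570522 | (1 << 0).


2307570522 | (1 << 0) = 2307570522 | 1 = 2307570523

2307570523


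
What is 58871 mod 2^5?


58871 & 31 = 23

23


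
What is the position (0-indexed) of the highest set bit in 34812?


0b1000011111111100. Highest set bit at position 15

15


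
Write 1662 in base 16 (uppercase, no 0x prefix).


1662 = 67E hex

67E


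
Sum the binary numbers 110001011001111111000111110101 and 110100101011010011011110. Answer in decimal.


110001011001111111000111110101 + 110100101011010011011110 = 110010001110101010011011010011 = 842704595

842704595


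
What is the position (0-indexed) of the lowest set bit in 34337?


0b1000011000100001. Lowest set bit at position 0

0


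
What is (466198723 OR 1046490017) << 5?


Step 1: 466198723 | 1046490017 = 1072278499
Step 2: 1072278499 << 5 = 34312911968

34312911968


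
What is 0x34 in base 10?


34 hex = 52 decimal

52


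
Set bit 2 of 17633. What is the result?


17633 | (1 << 2) = 17633 | 4 = 17637

17637


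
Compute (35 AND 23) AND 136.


Step 1: 35 & 23 = 3
Step 2: 3 & 136 = 0

0


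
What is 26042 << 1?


0b110010110111010 << 1 = 0b1100101101110100 = 52084

52084


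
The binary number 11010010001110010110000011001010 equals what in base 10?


11010010001110010110000011001010 in decimal = 3526975690

3526975690


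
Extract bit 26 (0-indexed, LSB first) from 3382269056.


0b11001001100110010101010010000000, position 26 = 0

0


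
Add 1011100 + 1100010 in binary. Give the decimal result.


1011100 + 1100010 = 10111110 = 190

190


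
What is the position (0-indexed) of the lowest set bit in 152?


0b10011000. Lowest set bit at position 3

3


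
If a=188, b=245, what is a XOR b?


188 ^ 245 = 73

73


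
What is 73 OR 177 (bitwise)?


0b1001001 | 0b10110001 = 0b11111001 = 249

249


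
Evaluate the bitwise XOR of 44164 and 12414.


0b1010110010000100 ^ 0b11000001111110 = 0b1001110011111010 = 40186

40186


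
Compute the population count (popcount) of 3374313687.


0b11001001000111111111000011010111 has 19 set bits

19


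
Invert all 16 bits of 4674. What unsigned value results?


4674 ^ 65535 = 60861

60861


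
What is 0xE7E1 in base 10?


E7E1 hex = 59361 decimal

59361


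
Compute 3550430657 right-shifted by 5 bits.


0b11010011100111110100010111000001 >> 5 = 0b110100111001111101000101110 = 110950958

110950958


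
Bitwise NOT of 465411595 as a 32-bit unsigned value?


~0b11011101111011001111000001011 = 0b11100100010000100110000111110100 = 3829555700 (32-bit unsigned)

3829555700


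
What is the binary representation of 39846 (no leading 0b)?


39846 = 1001101110100110 in binary

1001101110100110


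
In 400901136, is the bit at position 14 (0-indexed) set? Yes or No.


0b10111111001010100010000010000, bit 14 = 1. Yes

Yes


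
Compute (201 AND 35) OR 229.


Step 1: 201 & 35 = 1
Step 2: 1 | 229 = 229

229


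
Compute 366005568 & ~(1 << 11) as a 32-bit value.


366005568 & ~(1 << 11) = 366003520

366003520


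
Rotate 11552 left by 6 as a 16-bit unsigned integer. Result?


Rotate 0b10110100100000 left by 6 (16-bit) = 0b100100000001011 = 18443

18443


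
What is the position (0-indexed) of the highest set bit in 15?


0b1111. Highest set bit at position 3

3


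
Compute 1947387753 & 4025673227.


0b1110100000100101100011101101001 & 0b11101111111100101110011000001011 = 0b1100100000100101100011000001001 = 1678951945

1678951945


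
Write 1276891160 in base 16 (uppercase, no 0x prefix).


1276891160 = 4C1BD018 hex

4C1BD018


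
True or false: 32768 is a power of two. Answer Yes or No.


0b1000000000000000. Only one bit set => Yes

Yes


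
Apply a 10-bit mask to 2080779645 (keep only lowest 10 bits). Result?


2080779645 & 1023 = 381

381


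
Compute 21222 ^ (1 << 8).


21222 ^ (1 << 8) = 21222 ^ 256 = 21478

21478


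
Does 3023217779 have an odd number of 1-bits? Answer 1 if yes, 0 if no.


0b10110100001100101010010001110011 has 15 ones => parity 1

1


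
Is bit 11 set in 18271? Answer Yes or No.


0b100011101011111, bit 11 = 0. No

No


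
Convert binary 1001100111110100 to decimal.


1001100111110100 in decimal = 39412

39412


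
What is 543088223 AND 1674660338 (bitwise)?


0b100000010111101101111001011111 & 0b1100011110100010100100111110010 = 0b100000010100000100100001010010 = 542132306

542132306


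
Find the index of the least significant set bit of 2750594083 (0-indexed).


0b10100011111100101011110000100011. Lowest set bit at position 0

0


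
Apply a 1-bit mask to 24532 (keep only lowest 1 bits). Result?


24532 & 1 = 0

0


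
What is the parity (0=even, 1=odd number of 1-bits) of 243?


0b11110011 has 6 ones => parity 0

0


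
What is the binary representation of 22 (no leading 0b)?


22 = 10110 in binary

10110


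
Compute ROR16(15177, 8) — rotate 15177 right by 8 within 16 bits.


Rotate 0b11101101001001 right by 8 (16-bit) = 0b100100100111011 = 18747

18747


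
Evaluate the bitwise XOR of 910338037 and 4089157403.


0b110110010000101010011111110101 ^ 0b11110011101110111001011100011011 = 0b11000101111110010011000011101110 = 3321442542

3321442542


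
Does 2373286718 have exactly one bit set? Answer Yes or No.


0b10001101011101010111101100111110. Multiple bits set => No

No


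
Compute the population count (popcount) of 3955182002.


0b11101011101111110100100110110010 has 20 set bits

20


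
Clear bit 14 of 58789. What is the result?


58789 & ~(1 << 14) = 42405

42405


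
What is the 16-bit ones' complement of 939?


939 ^ 65535 = 64596

64596


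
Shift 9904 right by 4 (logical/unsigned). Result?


0b10011010110000 >> 4 = 0b1001101011 = 619

619


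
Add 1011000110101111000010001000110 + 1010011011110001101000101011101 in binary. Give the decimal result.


1011000110101111000010001000110 + 1010011011110001101000101011101 = 10101100010100000101010110100011 = 2890945955

2890945955


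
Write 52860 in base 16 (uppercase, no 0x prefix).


52860 = CE7C hex

CE7C


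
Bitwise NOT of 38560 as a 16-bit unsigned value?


~0b1001011010100000 = 0b110100101011111 = 26975 (16-bit unsigned)

26975


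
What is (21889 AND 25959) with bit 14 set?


Step 1: 21889 & 25959 = 17665
Step 2: 17665 | (1 << 14) = 17665 | 16384 = 17665

17665


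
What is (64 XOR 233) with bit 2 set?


Step 1: 64 ^ 233 = 169
Step 2: 169 | (1 << 2) = 169 | 4 = 173

173


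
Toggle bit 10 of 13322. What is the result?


13322 ^ (1 << 10) = 13322 ^ 1024 = 12298

12298


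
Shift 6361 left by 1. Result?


0b1100011011001 << 1 = 0b11000110110010 = 12722

12722


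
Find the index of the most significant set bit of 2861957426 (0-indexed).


0b10101010100101100000000100110010. Highest set bit at position 31

31


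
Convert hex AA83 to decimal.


AA83 hex = 43651 decimal

43651


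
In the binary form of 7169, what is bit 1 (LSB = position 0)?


0b1110000000001, position 1 = 0

0


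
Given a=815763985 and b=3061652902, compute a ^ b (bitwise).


815763985 ^ 3061652902 = 2262994871

2262994871


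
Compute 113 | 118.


0b1110001 | 0b1110110 = 0b1110111 = 119

119


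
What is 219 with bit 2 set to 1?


219 | (1 << 2) = 219 | 4 = 223

223


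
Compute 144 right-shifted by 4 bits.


0b10010000 >> 4 = 0b1001 = 9

9


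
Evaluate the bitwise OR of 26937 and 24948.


0b110100100111001 | 0b110000101110100 = 0b110100101111101 = 27005

27005


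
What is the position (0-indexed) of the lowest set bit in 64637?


0b1111110001111101. Lowest set bit at position 0

0


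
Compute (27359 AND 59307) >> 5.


Step 1: 27359 & 59307 = 25227
Step 2: 25227 >> 5 = 788

788


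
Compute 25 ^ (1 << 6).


25 ^ (1 << 6) = 25 ^ 64 = 89

89


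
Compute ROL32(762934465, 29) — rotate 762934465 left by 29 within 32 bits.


Rotate 0b101101011110010111010011000001 left by 29 (32-bit) = 0b100101101011110010111010011000 = 632237720

632237720


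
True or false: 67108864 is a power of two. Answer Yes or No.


0b100000000000000000000000000. Only one bit set => Yes

Yes


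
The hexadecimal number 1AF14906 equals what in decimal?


1AF14906 hex = 452020486 decimal

452020486


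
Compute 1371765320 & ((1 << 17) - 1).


1371765320 & 131071 = 96840

96840


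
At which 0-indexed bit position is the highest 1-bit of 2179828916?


0b10000001111011011000110010110100. Highest set bit at position 31

31


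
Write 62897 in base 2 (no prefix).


62897 = 1111010110110001 in binary

1111010110110001


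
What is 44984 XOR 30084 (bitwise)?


0b1010111110111000 ^ 0b111010110000100 = 0b1101101000111100 = 55868

55868


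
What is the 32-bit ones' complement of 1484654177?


1484654177 ^ 4294967295 = 2810313118

2810313118


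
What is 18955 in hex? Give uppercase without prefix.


18955 = 4A0B hex

4A0B


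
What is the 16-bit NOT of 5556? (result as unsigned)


~0b1010110110100 = 0b1110101001001011 = 59979 (16-bit unsigned)

59979


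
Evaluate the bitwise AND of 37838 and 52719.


0b1001001111001110 & 0b1100110111101111 = 0b1000000111001110 = 33230

33230


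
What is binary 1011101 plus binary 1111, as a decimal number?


1011101 + 1111 = 1101100 = 108

108


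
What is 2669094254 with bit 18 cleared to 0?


2669094254 & ~(1 << 18) = 2668832110

2668832110


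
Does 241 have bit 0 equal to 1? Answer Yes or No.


0b11110001, bit 0 = 1. Yes

Yes


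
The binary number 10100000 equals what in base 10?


10100000 in decimal = 160

160


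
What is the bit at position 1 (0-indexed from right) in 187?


0b10111011, position 1 = 1

1


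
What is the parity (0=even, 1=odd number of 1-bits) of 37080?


0b1001000011011000 has 6 ones => parity 0

0


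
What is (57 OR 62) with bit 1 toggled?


Step 1: 57 | 62 = 63
Step 2: 63 ^ (1 << 1) = 63 ^ 2 = 61

61


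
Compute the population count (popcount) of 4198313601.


0b11111010001111010010111010000001 has 17 set bits

17


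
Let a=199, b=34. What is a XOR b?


199 ^ 34 = 229

229


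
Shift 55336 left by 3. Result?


0b1101100000101000 << 3 = 0b1101100000101000000 = 442688

442688


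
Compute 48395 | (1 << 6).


48395 | (1 << 6) = 48395 | 64 = 48459

48459


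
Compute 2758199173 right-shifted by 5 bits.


0b10100100011001101100011110000101 >> 5 = 0b101001000110011011000111100 = 86193724

86193724


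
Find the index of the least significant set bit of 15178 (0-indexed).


0b11101101001010. Lowest set bit at position 1

1


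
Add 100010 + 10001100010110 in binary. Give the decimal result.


100010 + 10001100010110 = 10001100111000 = 9016

9016


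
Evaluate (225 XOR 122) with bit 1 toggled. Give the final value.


Step 1: 225 ^ 122 = 155
Step 2: 155 ^ (1 << 1) = 155 ^ 2 = 153

153


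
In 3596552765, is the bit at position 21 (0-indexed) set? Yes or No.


0b11010110010111110000101000111101, bit 21 = 0. No

No


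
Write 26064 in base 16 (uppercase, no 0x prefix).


26064 = 65D0 hex

65D0


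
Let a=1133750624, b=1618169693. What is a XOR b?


1133750624 ^ 1618169693 = 601941565

601941565


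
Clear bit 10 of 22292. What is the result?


22292 & ~(1 << 10) = 21268

21268


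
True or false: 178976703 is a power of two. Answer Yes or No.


0b1010101010101111011110111111. Multiple bits set => No

No


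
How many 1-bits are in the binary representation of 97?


0b1100001 has 3 set bits

3


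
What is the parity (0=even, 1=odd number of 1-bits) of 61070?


0b1110111010001110 has 10 ones => parity 0

0
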